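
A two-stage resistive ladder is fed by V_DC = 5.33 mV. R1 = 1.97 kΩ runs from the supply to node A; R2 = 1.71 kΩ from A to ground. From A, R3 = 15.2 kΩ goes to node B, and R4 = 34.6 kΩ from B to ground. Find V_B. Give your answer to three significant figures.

V_B ≈ 1.69 mV

Node A sees R2 in parallel with the series input of stage 2, R3 + R4 = 49.80 kΩ.
R2 ‖ (R3+R4) = 1.653 kΩ.
So V_A = 5.33 × 0.4563 = 2.432 mV.
Stage 2 is unloaded, so V_B = V_A · R4/(R3+R4) = 2.432 × 34.6/49.80 = 1.690 mV.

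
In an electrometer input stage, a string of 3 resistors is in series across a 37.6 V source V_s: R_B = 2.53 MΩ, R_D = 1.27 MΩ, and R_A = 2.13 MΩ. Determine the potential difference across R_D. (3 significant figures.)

ΣR = 2.53 + 1.27 + 2.13 = 5.930 MΩ.
V = V_s · R/ΣR = 37.6 × 0.2142 = 8.053 V.

V ≈ 8.05 V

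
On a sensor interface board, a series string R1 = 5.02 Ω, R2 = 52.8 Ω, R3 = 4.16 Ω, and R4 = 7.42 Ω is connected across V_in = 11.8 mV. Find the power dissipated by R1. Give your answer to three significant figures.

The common current is I = 11.8/69.40 = 0.1700 mA.
P(R1) = I²·R1 = (0.1700)² × 5.02 = 0.1451 µW.

P ≈ 0.145 µW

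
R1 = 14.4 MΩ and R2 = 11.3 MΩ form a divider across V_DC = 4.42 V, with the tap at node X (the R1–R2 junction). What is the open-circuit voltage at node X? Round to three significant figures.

V_th ≈ 1.94 V

Open-circuit (no load on X): V_th = V_DC · R2/(R1 + R2) = 4.42 × 11.3/(14.40 + 11.3) = 1.943 V.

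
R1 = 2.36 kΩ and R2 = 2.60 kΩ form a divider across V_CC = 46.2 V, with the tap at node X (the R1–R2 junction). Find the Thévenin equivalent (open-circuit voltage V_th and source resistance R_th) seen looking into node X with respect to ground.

V_th ≈ 24.2 V, R_th ≈ 1.24 kΩ

Open-circuit (no load on X): V_th = V_CC · R2/(R1 + R2) = 46.2 × 2.60/(2.360 + 2.60) = 24.22 V.
Looking into X with the source shorted: R_th = R1·R2/(R1+R2) = 2.360 × 2.60/4.960 = 1.237 kΩ.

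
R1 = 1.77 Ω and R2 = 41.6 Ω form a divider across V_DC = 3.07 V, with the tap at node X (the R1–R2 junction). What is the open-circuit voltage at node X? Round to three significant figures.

Open-circuit (no load on X): V_th = V_DC · R2/(R1 + R2) = 3.07 × 41.6/(1.770 + 41.6) = 2.945 V.

V_th ≈ 2.94 V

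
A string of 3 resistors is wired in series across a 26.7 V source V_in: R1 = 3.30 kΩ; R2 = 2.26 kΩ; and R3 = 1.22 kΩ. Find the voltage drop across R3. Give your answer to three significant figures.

V ≈ 4.80 V

Series total: ΣR = 3.30 + 2.26 + 1.22 = 6.780 kΩ.
By the voltage-divider rule, V = 26.7 × 1.220/6.780 = 4.804 V.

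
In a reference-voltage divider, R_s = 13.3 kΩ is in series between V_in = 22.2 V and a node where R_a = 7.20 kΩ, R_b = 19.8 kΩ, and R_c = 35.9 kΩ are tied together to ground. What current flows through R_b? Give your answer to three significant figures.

Combine the parallel branches: R_p = (1/7.20 + 1/19.8 + 1/35.9)⁻¹ = 4.603 kΩ.
Node voltage V_A = V_in · R_p/(R_s + R_p) = 22.2 × 0.2571 = 5.708 V.
Branch current I = V_A/R_b = 5.708/19.8 = 0.2883 mA.
(Check via current divider: I_total = 1.240 mA; share G_k/ΣG = 0.2325 → same result.)

I ≈ 0.288 mA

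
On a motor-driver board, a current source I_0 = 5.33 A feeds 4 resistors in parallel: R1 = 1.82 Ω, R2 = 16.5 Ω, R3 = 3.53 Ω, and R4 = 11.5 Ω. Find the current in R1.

I ≈ 2.99 A

ΣG = 1/1.82 + 1/16.5 + 1/3.53 + 1/11.5 = 0.9803.
Current divider: I(R1) = I_0 · G_k/ΣG = 5.33 × (0.5495/0.9803) = 5.33 × 0.5605 = 2.987 A.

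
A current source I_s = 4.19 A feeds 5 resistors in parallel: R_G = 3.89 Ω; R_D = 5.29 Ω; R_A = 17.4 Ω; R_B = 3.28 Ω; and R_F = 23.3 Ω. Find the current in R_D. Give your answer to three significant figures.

Conductances: ΣG = 1/3.89 + 1/5.29 + 1/17.4 + 1/3.28 + 1/23.3 = 0.8514 (1/Ω).
R_D takes the fraction G_k/ΣG = 0.1890/0.8514 = 0.2220, so I = 4.19 × 0.2220 = 0.9303 A.

I ≈ 0.930 A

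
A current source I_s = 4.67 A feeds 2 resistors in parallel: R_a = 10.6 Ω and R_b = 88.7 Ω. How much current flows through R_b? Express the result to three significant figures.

I ≈ 0.499 A

For two parallel branches, I_k = I_s · (other R)/(sum of R).
So I = 4.67 × 10.6/99.30 = 0.4985 A.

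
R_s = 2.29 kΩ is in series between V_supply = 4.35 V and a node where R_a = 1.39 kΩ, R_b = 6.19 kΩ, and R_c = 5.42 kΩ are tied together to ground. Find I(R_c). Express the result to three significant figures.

Combine the parallel branches: R_p = (1/1.39 + 1/6.19 + 1/5.42)⁻¹ = 0.9385 kΩ.
V_A = 4.35 × 0.9385/3.229 = 1.265 V.
I(R_c) = V_A / R_c = 1.265/5.42 = 0.2333 mA.

I ≈ 0.233 mA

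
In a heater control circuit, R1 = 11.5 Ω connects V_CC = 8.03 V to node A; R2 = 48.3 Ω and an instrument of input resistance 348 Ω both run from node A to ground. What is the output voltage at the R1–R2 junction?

R2 ‖ R_L = (48.3 × 348)/(48.3 + 348) = 42.41 Ω.
Voltage divider with the loaded lower leg: V_out = 8.03 × 42.41/(11.5 + 42.41) = 8.03 × 0.7867 = 6.317 V.

V_out ≈ 6.32 V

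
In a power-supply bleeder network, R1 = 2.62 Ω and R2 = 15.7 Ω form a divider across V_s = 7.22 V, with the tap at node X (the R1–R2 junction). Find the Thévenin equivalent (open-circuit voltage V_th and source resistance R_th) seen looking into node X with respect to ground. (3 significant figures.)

V_th ≈ 6.19 V, R_th ≈ 2.25 Ω

With X open, the divider is unloaded: V_th = 7.22 × 15.7/18.32 = 6.187 V.
Zeroing V_s shorts the top of R1 to ground, so R_th = R1 ‖ R2 = 2.245 Ω.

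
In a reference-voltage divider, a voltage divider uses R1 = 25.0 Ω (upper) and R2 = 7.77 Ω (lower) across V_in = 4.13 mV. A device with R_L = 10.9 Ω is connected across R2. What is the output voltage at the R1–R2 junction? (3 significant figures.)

V_out ≈ 0.634 mV

First combine the lower leg with the load: R2 ‖ R_L = 4.536 Ω.
Voltage divider with the loaded lower leg: V_out = 4.13 × 4.536/(25.0 + 4.536) = 4.13 × 0.1536 = 0.6343 mV.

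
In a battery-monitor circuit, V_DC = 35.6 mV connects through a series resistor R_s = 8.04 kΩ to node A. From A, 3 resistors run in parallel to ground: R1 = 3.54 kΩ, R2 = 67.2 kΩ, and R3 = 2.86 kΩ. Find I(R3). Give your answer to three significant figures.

Combine the parallel branches: R_p = (1/3.54 + 1/67.2 + 1/2.86)⁻¹ = 1.546 kΩ.
V_A = 35.6 × 1.546/9.586 = 5.740 mV.
I(R3) = V_A / R3 = 5.740/2.86 = 2.007 µA.

I ≈ 2.01 µA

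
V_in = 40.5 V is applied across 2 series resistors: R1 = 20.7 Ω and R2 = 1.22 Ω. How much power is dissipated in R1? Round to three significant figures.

P ≈ 70.7 W

Series current I = V_in/ΣR = 40.5/21.92 = 1.848 A.
P(R1) = I²·R1 = (1.848)² × 20.7 = 70.66 W.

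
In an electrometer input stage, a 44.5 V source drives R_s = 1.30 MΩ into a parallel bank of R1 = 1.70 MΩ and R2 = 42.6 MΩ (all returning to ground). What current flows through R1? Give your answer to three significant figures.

I ≈ 14.6 µA

Parallel bank: R_p = 1/(1/1.70 + 1/42.6) = 1.635 MΩ.
V_A by voltage divider: V_A = 44.5 × 1.635/(1.30 + 1.635) = 24.79 V.
I(R1) = V_A / R1 = 24.79/1.70 = 14.58 µA.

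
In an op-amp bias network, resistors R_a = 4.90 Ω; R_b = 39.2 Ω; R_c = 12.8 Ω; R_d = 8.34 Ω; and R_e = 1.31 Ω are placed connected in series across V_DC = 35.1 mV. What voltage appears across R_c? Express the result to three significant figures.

Total series resistance ΣR = 4.90 + 39.2 + 12.8 + 8.34 + 1.31 = 66.55 Ω.
By the voltage-divider rule, V = 35.1 × 12.80/66.55 = 6.751 mV.

V ≈ 6.75 mV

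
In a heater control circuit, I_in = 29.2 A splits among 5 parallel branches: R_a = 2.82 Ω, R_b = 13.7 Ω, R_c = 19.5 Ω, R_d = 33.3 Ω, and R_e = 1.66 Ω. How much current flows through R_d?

I ≈ 0.789 A

ΣG = 1/2.82 + 1/13.7 + 1/19.5 + 1/33.3 + 1/1.66 = 1.111.
By the current-divider rule, I = I_in · G_k/ΣG = 29.2 × 0.02702 = 0.7890 A.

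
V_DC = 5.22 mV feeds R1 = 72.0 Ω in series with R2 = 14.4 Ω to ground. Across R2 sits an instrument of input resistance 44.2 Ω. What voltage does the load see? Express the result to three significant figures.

First combine the lower leg with the load: R2 ‖ R_L = 10.86 Ω.
Voltage divider with the loaded lower leg: V_out = 5.22 × 10.86/(72.0 + 10.86) = 5.22 × 0.1311 = 0.6842 mV.

V_out ≈ 0.684 mV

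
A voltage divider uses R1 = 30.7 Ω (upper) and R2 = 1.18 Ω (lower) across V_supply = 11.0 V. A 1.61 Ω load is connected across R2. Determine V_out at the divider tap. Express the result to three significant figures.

R2 ‖ R_L = (1.18 × 1.61)/(1.18 + 1.61) = 0.6809 Ω.
Voltage divider with the loaded lower leg: V_out = 11.0 × 0.6809/(30.7 + 0.6809) = 11.0 × 0.02170 = 0.2387 V.
(Unloaded it would be 0.407 V; the load pulls it down.)

V_out ≈ 0.239 V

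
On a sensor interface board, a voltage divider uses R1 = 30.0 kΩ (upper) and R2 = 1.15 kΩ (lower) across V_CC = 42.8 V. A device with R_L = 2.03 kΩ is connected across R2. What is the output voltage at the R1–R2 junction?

V_out ≈ 1.02 V

R2 ‖ R_L = (1.15 × 2.03)/(1.15 + 2.03) = 0.7341 kΩ.
Then V_out = V_CC · R2'/(R1 + R2') = 42.8 × 0.7341/30.73 = 1.022 V.
(Unloaded it would be 1.58 V; the load pulls it down.)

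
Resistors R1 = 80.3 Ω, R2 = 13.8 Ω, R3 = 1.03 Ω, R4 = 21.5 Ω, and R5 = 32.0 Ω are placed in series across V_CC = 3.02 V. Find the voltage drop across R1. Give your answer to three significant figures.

V ≈ 1.63 V

Total series resistance ΣR = 80.3 + 13.8 + 1.03 + 21.5 + 32.0 = 148.6 Ω.
By the voltage-divider rule, V = 3.02 × 80.30/148.6 = 1.632 V.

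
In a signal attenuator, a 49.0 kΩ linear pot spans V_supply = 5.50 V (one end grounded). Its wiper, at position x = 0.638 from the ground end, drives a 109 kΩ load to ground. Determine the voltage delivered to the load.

The pot divides into 17.74 kΩ above the wiper and 31.26 kΩ below.
R_L loads the lower segment: effective lower R = 24.29 kΩ.
Then V_out = V_supply · 24.29/(17.74 + 24.29) = 3.179 V.
(Unloaded: V_out = x·V_supply = 3.51 V.)

V_out ≈ 3.18 V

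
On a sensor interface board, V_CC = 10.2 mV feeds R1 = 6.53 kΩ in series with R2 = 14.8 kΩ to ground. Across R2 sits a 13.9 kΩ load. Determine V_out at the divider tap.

V_out ≈ 5.34 mV

The load sits in parallel with R2, giving an effective lower resistance R2' = R2·R_L/(R2+R_L) = 7.168 kΩ.
Voltage divider with the loaded lower leg: V_out = 10.2 × 7.168/(6.53 + 7.168) = 10.2 × 0.5233 = 5.338 mV.
(Unloaded it would be 7.08 mV; the load pulls it down.)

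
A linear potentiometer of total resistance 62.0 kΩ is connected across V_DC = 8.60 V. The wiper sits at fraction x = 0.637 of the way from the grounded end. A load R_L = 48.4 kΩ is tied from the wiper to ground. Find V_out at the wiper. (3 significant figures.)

The pot divides into 22.51 kΩ above the wiper and 39.49 kΩ below.
(x·R_p) ‖ R_L = 21.75 kΩ.
V_out = 8.60 × 21.75/(22.51 + 21.75) = 4.226 V.

V_out ≈ 4.23 V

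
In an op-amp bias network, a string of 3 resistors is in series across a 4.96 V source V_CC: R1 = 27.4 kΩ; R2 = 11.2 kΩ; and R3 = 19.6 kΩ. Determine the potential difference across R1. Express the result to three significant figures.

V ≈ 2.34 V

Series total: ΣR = 27.4 + 11.2 + 19.6 = 58.20 kΩ.
By the voltage-divider rule, V = 4.96 × 27.40/58.20 = 2.335 V.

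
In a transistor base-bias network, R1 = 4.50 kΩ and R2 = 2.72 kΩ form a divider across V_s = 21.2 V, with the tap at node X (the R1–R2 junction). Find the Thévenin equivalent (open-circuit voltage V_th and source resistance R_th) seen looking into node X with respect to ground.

V_th is the unloaded tap voltage: V_s · R2/(R1+R2) = 21.2 × 0.3767 = 7.987 V.
Zeroing V_s shorts the top of R1 to ground, so R_th = R1 ‖ R2 = 1.695 kΩ.

V_th ≈ 7.99 V, R_th ≈ 1.70 kΩ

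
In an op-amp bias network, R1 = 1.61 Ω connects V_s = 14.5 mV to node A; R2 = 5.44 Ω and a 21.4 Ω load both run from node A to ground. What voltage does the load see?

V_out ≈ 10.6 mV

The load sits in parallel with R2, giving an effective lower resistance R2' = R2·R_L/(R2+R_L) = 4.337 Ω.
Then V_out = V_s · R2'/(R1 + R2') = 14.5 × 4.337/5.947 = 10.57 mV.
(Unloaded it would be 11.2 mV; the load pulls it down.)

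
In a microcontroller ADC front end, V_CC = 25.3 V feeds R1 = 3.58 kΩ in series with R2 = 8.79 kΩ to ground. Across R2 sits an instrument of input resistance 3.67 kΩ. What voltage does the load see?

R2 ‖ R_L = (8.79 × 3.67)/(8.79 + 3.67) = 2.589 kΩ.
Voltage divider with the loaded lower leg: V_out = 25.3 × 2.589/(3.58 + 2.589) = 25.3 × 0.4197 = 10.62 V.

V_out ≈ 10.6 V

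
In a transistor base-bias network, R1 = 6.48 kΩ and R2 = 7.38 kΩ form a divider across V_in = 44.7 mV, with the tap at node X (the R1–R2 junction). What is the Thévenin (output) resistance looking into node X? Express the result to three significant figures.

R_th ≈ 3.45 kΩ

With V_in suppressed (replaced by a short), R_th = R1 ‖ R2 = (6.480 × 7.38)/(6.480 + 7.38) = 3.450 kΩ.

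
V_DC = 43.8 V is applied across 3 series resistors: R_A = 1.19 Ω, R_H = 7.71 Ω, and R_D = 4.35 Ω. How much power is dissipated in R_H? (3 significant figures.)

The common current is I = 43.8/13.25 = 3.306 A.
P = I²R = 10.93 × 7.71 = 84.25 W.

P ≈ 84.3 W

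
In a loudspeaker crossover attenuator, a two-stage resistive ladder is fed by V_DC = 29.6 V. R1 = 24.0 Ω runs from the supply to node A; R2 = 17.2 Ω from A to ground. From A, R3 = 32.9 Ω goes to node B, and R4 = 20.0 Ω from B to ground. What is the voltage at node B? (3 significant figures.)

The second stage (R3 + R4 = 52.90 Ω) loads node A in parallel with R2.
Effective lower resistance at A: R2 ‖ 52.90 = 12.98 Ω.
V_A = 29.6 × 12.98/(24.0 + 12.98) = 10.39 V.
Then the unloaded second divider: V_B = V_A × R4/(R3+R4) = 10.39 × 0.3781 = 3.928 V.

V_B ≈ 3.93 V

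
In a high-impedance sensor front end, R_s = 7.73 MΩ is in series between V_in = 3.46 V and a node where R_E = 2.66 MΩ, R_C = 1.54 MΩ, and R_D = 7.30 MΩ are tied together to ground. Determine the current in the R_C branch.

Equivalent of the parallel group: R_p = 0.8604 MΩ.
V_A by voltage divider: V_A = 3.46 × 0.8604/(7.73 + 0.8604) = 0.3465 V.
I(R_C) = V_A / R_C = 0.3465/1.54 = 0.2250 µA.

I ≈ 0.225 µA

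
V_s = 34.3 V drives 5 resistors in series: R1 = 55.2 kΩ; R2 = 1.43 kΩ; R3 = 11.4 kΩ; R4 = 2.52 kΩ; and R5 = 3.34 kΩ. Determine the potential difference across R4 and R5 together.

Series total: ΣR = 55.2 + 1.43 + 11.4 + 2.52 + 3.34 = 73.89 kΩ.
R_{R4..R5} = 2.52 + 3.34 = 5.860 kΩ.
Voltage divider: V = V_s · (5.860 / 73.89) = 34.3 × 0.07931 = 2.720 V.

V ≈ 2.72 V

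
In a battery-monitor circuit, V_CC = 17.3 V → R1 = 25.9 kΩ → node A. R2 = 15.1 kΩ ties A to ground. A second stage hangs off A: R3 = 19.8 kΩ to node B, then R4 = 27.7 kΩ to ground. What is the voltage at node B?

Looking into the second stage from A: R3 + R4 = 47.50 kΩ appears in parallel with R2.
R2 ‖ (R3+R4) = 11.46 kΩ.
V_A = 17.3 × 11.46/(25.9 + 11.46) = 5.306 V.
Then the unloaded second divider: V_B = V_A × R4/(R3+R4) = 5.306 × 0.5832 = 3.094 V.

V_B ≈ 3.09 V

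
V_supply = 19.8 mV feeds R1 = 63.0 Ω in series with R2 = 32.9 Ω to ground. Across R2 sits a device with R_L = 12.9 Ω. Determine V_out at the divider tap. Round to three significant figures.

The load sits in parallel with R2, giving an effective lower resistance R2' = R2·R_L/(R2+R_L) = 9.267 Ω.
Voltage divider with the loaded lower leg: V_out = 19.8 × 9.267/(63.0 + 9.267) = 19.8 × 0.1282 = 2.539 mV.

V_out ≈ 2.54 mV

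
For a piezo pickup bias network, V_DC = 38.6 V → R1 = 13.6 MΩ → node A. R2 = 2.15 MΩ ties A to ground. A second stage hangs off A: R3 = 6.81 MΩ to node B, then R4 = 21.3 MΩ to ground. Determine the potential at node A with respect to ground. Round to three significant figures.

The second stage (R3 + R4 = 28.11 MΩ) loads node A in parallel with R2.
R2 ‖ (R3+R4) = 1.997 MΩ.
V_A = 38.6 × 1.997/(13.6 + 1.997) = 4.943 V.

V_A ≈ 4.94 V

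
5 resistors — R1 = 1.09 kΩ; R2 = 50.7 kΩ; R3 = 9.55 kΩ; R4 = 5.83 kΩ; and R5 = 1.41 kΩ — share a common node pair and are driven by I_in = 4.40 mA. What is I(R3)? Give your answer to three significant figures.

ΣG = 1/1.09 + 1/50.7 + 1/9.55 + 1/5.83 + 1/1.41 = 1.923.
R3 takes the fraction G_k/ΣG = 0.1047/1.923 = 0.05446, so I = 4.40 × 0.05446 = 0.2396 mA.

I ≈ 0.240 mA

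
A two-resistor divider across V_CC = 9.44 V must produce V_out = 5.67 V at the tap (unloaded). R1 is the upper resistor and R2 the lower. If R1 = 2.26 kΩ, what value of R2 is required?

R2 ≈ 3.40 kΩ

V_out/V_CC = R2/(R1+R2) = 0.6006.
So R2 = R1 · V_out/(V_CC − V_out) = 2.26 × 5.67/(9.44 − 5.67) = 2.26 × 1.504 = 3.399 kΩ.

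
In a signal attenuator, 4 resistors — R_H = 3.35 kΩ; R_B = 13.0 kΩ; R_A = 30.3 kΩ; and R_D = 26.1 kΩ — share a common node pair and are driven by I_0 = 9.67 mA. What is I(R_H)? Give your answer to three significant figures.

I ≈ 6.46 mA

Total conductance ΣG = 1/3.35 + 1/13.0 + 1/30.3 + 1/26.1 = 0.4467 (units of 1/kΩ).
By the current-divider rule, I = I_0 · G_k/ΣG = 9.67 × 0.6682 = 6.461 mA.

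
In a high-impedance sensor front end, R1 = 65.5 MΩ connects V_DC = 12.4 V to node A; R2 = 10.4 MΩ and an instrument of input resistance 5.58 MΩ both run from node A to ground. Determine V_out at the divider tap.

The load sits in parallel with R2, giving an effective lower resistance R2' = R2·R_L/(R2+R_L) = 3.632 MΩ.
Then V_out = V_DC · R2'/(R1 + R2') = 12.4 × 3.632/69.13 = 0.6514 V.
(Unloaded it would be 1.70 V; the load pulls it down.)

V_out ≈ 0.651 V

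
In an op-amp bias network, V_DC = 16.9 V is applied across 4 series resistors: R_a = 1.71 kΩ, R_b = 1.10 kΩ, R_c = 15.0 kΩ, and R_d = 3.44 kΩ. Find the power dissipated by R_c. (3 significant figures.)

The common current is I = 16.9/21.25 = 0.7953 mA.
V(R_c) = I·R = 11.93 V; P = V·I = 11.93 × 0.7953 = 9.487 mW.

P ≈ 9.49 mW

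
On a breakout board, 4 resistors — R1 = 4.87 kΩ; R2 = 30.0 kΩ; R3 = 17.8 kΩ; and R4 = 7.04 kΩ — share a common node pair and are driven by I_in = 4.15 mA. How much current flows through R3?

I ≈ 0.534 mA

Total conductance ΣG = 1/4.87 + 1/30.0 + 1/17.8 + 1/7.04 = 0.4369 (units of 1/kΩ).
Current divider: I(R3) = I_in · G_k/ΣG = 4.15 × (0.05618/0.4369) = 4.15 × 0.1286 = 0.5336 mA.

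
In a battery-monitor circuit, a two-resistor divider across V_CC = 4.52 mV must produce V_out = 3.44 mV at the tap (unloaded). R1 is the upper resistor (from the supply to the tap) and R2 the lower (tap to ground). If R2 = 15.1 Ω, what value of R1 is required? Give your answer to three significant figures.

Required fraction k = V_out/V_CC = 0.7611.
So R1 = R2 · (V_CC/V_out − 1) = 15.1 × (4.52/3.44 − 1) = 15.1 × 0.3140 = 4.741 Ω.

R1 ≈ 4.74 Ω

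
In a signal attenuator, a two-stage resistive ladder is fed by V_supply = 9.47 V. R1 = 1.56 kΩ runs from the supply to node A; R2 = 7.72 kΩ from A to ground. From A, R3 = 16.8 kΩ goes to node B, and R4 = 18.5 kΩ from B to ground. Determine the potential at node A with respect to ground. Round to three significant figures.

V_A ≈ 7.60 V

The second stage (R3 + R4 = 35.30 kΩ) loads node A in parallel with R2.
Effective lower resistance at A: R2 ‖ 35.30 = 6.335 kΩ.
So V_A = 9.47 × 0.8024 = 7.599 V.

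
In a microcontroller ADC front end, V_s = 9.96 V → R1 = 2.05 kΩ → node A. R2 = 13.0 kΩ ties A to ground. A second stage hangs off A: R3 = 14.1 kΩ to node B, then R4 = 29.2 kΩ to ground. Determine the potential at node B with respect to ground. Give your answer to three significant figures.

The second stage (R3 + R4 = 43.30 kΩ) loads node A in parallel with R2.
Effective lower resistance at A: R2 ‖ 43.30 = 9.998 kΩ.
V_A = 9.96 × 9.998/(2.05 + 9.998) = 8.265 V.
Then the unloaded second divider: V_B = V_A × R4/(R3+R4) = 8.265 × 0.6744 = 5.574 V.

V_B ≈ 5.57 V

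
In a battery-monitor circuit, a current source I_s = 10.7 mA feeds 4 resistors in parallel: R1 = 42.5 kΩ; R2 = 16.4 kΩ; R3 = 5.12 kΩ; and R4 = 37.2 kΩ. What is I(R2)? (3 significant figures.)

I ≈ 2.13 mA

Total conductance ΣG = 1/42.5 + 1/16.4 + 1/5.12 + 1/37.2 = 0.3067 (units of 1/kΩ).
R2 takes the fraction G_k/ΣG = 0.06098/0.3067 = 0.1988, so I = 10.7 × 0.1988 = 2.127 mA.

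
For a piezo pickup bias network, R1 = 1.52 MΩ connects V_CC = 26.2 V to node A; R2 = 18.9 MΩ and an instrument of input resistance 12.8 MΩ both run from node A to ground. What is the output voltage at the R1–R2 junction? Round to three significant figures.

V_out ≈ 21.8 V

The load sits in parallel with R2, giving an effective lower resistance R2' = R2·R_L/(R2+R_L) = 7.632 MΩ.
Voltage divider with the loaded lower leg: V_out = 26.2 × 7.632/(1.52 + 7.632) = 26.2 × 0.8339 = 21.85 V.
(Unloaded it would be 24.2 V; the load pulls it down.)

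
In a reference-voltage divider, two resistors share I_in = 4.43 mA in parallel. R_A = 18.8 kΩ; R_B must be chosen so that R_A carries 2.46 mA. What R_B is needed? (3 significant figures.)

The fraction through R_A equals R_B/(R_A+R_B).
With f = 0.5553, R_B = R_A · f/(1−f) = 18.8 × 1.249 = 23.48 kΩ.

R_B ≈ 23.5 kΩ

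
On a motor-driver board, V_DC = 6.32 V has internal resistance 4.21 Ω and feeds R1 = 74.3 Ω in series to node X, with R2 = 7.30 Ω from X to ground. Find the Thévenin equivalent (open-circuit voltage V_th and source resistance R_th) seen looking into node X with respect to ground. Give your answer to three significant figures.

R1' = 4.21 + 74.3 = 78.51 Ω (source resistance + R1).
Open-circuit (no load on X): V_th = V_DC · R2/(R1' + R2) = 6.32 × 7.30/(78.51 + 7.30) = 0.5377 V.
Looking into X with the source shorted: R_th = R1'·R2/(R1'+R2) = 78.51 × 7.30/85.81 = 6.679 Ω.

V_th ≈ 0.538 V, R_th ≈ 6.68 Ω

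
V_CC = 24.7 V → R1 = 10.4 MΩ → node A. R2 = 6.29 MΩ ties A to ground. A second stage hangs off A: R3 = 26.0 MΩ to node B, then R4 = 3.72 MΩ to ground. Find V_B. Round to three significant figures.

V_B ≈ 1.03 V

Looking into the second stage from A: R3 + R4 = 29.72 MΩ appears in parallel with R2.
R2 ‖ (R3+R4) = 5.191 MΩ.
First divider: V_A = V_CC · 5.191/(10.4 + 5.191) = 8.224 V.
Stage 2 is unloaded, so V_B = V_A · R4/(R3+R4) = 8.224 × 3.72/29.72 = 1.029 V.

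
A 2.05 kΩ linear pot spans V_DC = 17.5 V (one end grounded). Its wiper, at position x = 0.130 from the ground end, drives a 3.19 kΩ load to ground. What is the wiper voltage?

Split the track: R_lower = x·R_p = 0.2665 kΩ, R_upper = (1−x)·R_p = 1.783 kΩ.
R_L loads the lower segment: effective lower R = 0.2460 kΩ.
V_out = 17.5 × 0.2460/(1.783 + 0.2460) = 2.121 V.

V_out ≈ 2.12 V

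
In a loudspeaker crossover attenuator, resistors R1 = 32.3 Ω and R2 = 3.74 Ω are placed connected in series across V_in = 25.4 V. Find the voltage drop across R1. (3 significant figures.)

ΣR = 32.3 + 3.74 = 36.04 Ω.
Voltage divider: V = V_in · (32.30 / 36.04) = 25.4 × 0.8962 = 22.76 V.

V ≈ 22.8 V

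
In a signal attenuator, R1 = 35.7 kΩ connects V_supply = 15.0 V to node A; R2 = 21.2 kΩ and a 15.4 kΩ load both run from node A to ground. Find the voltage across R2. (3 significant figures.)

V_out ≈ 3.00 V

First combine the lower leg with the load: R2 ‖ R_L = 8.920 kΩ.
Voltage divider with the loaded lower leg: V_out = 15.0 × 8.920/(35.7 + 8.920) = 15.0 × 0.1999 = 2.999 V.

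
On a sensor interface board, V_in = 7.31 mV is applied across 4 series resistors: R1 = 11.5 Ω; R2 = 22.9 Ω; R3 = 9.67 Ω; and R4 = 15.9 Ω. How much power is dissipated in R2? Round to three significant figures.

P ≈ 0.340 µW

Series current I = V_in/ΣR = 7.31/59.97 = 0.1219 mA.
P = I²R = 0.01486 × 22.9 = 0.3403 µW.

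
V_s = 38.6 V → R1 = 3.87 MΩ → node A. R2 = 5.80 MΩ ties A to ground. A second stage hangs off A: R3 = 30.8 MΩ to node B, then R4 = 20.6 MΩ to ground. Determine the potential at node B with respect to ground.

V_B ≈ 8.88 V

The second stage (R3 + R4 = 51.40 MΩ) loads node A in parallel with R2.
R2 ‖ (R3+R4) = 5.212 MΩ.
So V_A = 38.6 × 0.5739 = 22.15 V.
V_B = V_A × 0.4008 = 8.878 V.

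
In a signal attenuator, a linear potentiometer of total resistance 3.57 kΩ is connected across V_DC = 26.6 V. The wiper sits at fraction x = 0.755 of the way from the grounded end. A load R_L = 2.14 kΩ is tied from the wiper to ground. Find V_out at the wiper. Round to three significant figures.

V_out ≈ 15.3 V

The pot divides into 0.8746 kΩ above the wiper and 2.695 kΩ below.
(x·R_p) ‖ R_L = 1.193 kΩ.
Loaded-divider output: V_out = 26.6 × 0.5770 = 15.35 V.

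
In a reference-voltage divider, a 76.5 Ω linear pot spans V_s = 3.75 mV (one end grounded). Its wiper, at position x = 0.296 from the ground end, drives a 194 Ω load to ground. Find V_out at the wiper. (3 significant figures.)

The pot divides into 53.86 Ω above the wiper and 22.64 Ω below.
(x·R_p) ‖ R_L = 20.28 Ω.
Loaded-divider output: V_out = 3.75 × 0.2735 = 1.026 mV.
(Unloaded: V_out = x·V_s = 1.11 mV.)

V_out ≈ 1.03 mV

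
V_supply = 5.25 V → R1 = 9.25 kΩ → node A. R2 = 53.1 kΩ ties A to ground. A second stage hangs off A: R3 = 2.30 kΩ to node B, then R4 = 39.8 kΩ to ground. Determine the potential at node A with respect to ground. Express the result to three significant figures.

V_A ≈ 3.77 V

Node A sees R2 in parallel with the series input of stage 2, R3 + R4 = 42.10 kΩ.
Effective lower resistance at A: R2 ‖ 42.10 = 23.48 kΩ.
V_A = 5.25 × 23.48/(9.25 + 23.48) = 3.766 V.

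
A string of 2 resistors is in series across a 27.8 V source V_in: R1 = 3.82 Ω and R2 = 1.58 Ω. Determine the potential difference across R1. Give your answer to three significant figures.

V ≈ 19.7 V

ΣR = 3.82 + 1.58 = 5.400 Ω.
By the voltage-divider rule, V = 27.8 × 3.820/5.400 = 19.67 V.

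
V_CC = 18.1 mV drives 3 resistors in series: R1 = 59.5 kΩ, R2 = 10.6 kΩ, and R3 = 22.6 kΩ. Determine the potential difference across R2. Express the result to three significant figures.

V ≈ 2.07 mV

Series total: ΣR = 59.5 + 10.6 + 22.6 = 92.70 kΩ.
V = V_CC · R/ΣR = 18.1 × 0.1143 = 2.070 mV.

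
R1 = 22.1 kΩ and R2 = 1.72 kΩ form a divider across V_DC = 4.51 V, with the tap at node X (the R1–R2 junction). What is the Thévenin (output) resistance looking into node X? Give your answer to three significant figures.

R_th ≈ 1.60 kΩ

Zeroing V_DC shorts the top of R1 to ground, so R_th = R1 ‖ R2 = 1.596 kΩ.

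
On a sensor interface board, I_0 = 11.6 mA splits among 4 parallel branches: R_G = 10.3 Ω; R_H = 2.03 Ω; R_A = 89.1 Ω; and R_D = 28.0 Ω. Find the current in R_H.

I ≈ 8.98 mA

Total conductance ΣG = 1/10.3 + 1/2.03 + 1/89.1 + 1/28.0 = 0.6366 (units of 1/Ω).
By the current-divider rule, I = I_0 · G_k/ΣG = 11.6 × 0.7738 = 8.976 mA.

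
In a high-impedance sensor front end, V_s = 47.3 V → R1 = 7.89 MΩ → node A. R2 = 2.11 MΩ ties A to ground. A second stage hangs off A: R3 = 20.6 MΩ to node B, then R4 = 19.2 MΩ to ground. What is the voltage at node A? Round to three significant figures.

V_A ≈ 9.58 V

The second stage (R3 + R4 = 39.80 MΩ) loads node A in parallel with R2.
Effective lower resistance at A: R2 ‖ 39.80 = 2.004 MΩ.
V_A = 47.3 × 2.004/(7.89 + 2.004) = 9.580 V.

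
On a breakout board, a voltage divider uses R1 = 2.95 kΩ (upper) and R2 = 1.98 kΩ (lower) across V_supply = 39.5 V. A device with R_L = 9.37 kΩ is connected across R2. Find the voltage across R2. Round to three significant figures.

V_out ≈ 14.1 V

First combine the lower leg with the load: R2 ‖ R_L = 1.635 kΩ.
Now apply the divider: V_out = 39.5 × 0.3565 = 14.08 V.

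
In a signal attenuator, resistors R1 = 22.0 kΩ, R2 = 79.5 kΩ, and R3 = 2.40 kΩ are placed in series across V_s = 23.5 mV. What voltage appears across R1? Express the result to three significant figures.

Series total: ΣR = 22.0 + 79.5 + 2.40 = 103.9 kΩ.
Voltage divider: V = V_s · (22.00 / 103.9) = 23.5 × 0.2117 = 4.976 mV.

V ≈ 4.98 mV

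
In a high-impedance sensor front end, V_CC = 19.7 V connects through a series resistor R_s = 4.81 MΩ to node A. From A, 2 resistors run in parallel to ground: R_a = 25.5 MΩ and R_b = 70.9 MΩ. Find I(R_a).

Parallel bank: R_p = 1/(1/25.5 + 1/70.9) = 18.75 MΩ.
V_A = 19.7 × 18.75/23.56 = 15.68 V.
Branch current I = V_A/R_a = 15.68/25.5 = 0.6149 µA.

I ≈ 0.615 µA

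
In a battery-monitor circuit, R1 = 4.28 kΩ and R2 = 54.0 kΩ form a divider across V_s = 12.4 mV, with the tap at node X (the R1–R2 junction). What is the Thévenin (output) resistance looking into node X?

Looking into X with the source shorted: R_th = R1·R2/(R1+R2) = 4.280 × 54.0/58.28 = 3.966 kΩ.

R_th ≈ 3.97 kΩ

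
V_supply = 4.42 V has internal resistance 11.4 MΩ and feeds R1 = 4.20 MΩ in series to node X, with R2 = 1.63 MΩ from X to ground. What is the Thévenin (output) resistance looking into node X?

R1' = 11.4 + 4.20 = 15.60 MΩ (source resistance + R1).
Zeroing V_supply shorts the top of R1' to ground, so R_th = R1' ‖ R2 = 1.476 MΩ.

R_th ≈ 1.48 MΩ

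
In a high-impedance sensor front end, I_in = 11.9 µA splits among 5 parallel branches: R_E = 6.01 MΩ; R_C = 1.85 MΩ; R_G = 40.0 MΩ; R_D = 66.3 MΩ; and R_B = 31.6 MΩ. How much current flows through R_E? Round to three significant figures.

Total conductance ΣG = 1/6.01 + 1/1.85 + 1/40.0 + 1/66.3 + 1/31.6 = 0.7787 (units of 1/MΩ).
By the current-divider rule, I = I_in · G_k/ΣG = 11.9 × 0.2137 = 2.543 µA.

I ≈ 2.54 µA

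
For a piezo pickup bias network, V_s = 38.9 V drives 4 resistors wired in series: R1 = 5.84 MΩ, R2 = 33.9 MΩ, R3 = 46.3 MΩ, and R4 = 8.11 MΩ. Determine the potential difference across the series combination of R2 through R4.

V ≈ 36.5 V

ΣR = 5.84 + 33.9 + 46.3 + 8.11 = 94.15 MΩ.
R_{R2..R4} = 33.9 + 46.3 + 8.11 = 88.31 MΩ.
V = V_s · R/ΣR = 38.9 × 0.9380 = 36.49 V.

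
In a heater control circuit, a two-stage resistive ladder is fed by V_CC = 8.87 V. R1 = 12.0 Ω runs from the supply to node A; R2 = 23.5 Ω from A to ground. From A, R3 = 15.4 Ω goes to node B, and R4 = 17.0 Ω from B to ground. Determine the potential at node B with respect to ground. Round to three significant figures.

V_B ≈ 2.47 V

The second stage (R3 + R4 = 32.40 Ω) loads node A in parallel with R2.
Effective lower resistance at A: R2 ‖ 32.40 = 13.62 Ω.
So V_A = 8.87 × 0.5316 = 4.716 V.
Stage 2 is unloaded, so V_B = V_A · R4/(R3+R4) = 4.716 × 17.0/32.40 = 2.474 V.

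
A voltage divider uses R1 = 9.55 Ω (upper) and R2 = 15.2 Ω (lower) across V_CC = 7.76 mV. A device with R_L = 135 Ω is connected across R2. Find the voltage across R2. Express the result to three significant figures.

The load sits in parallel with R2, giving an effective lower resistance R2' = R2·R_L/(R2+R_L) = 13.66 Ω.
Voltage divider with the loaded lower leg: V_out = 7.76 × 13.66/(9.55 + 13.66) = 7.76 × 0.5886 = 4.567 mV.
(Unloaded it would be 4.77 mV; the load pulls it down.)

V_out ≈ 4.57 mV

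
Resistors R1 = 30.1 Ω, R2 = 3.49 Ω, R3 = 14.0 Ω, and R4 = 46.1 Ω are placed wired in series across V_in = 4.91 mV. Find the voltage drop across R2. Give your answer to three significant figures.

V ≈ 0.183 mV

ΣR = 30.1 + 3.49 + 14.0 + 46.1 = 93.69 Ω.
Voltage divider: V = V_in · (3.490 / 93.69) = 4.91 × 0.03725 = 0.1829 mV.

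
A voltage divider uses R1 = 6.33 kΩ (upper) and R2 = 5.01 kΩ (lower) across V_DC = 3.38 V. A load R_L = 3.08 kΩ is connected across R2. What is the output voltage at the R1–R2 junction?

The load sits in parallel with R2, giving an effective lower resistance R2' = R2·R_L/(R2+R_L) = 1.907 kΩ.
Then V_out = V_DC · R2'/(R1 + R2') = 3.38 × 1.907/8.237 = 0.7826 V.
(Unloaded it would be 1.49 V; the load pulls it down.)

V_out ≈ 0.783 V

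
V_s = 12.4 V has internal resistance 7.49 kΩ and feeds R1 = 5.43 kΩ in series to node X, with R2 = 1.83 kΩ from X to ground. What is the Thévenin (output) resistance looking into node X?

R_th ≈ 1.60 kΩ

R1' = 7.49 + 5.43 = 12.92 kΩ (source resistance + R1).
With V_s suppressed (replaced by a short), R_th = R1' ‖ R2 = (12.92 × 1.83)/(12.92 + 1.83) = 1.603 kΩ.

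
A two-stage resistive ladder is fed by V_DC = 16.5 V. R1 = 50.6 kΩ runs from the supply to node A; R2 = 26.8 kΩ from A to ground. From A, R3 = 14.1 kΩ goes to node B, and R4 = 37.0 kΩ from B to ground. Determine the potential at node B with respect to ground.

Node A sees R2 in parallel with the series input of stage 2, R3 + R4 = 51.10 kΩ.
Effective lower resistance at A: R2 ‖ 51.10 = 17.58 kΩ.
V_A = 16.5 × 17.58/(50.6 + 17.58) = 4.254 V.
Then the unloaded second divider: V_B = V_A × R4/(R3+R4) = 4.254 × 0.7241 = 3.081 V.

V_B ≈ 3.08 V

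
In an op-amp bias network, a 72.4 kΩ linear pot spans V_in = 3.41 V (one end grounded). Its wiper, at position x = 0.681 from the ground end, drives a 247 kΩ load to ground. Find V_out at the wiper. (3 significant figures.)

V_out ≈ 2.18 V

Split the track: R_lower = x·R_p = 49.30 kΩ, R_upper = (1−x)·R_p = 23.10 kΩ.
(x·R_p) ‖ R_L = 41.10 kΩ.
V_out = 3.41 × 41.10/(23.10 + 41.10) = 2.183 V.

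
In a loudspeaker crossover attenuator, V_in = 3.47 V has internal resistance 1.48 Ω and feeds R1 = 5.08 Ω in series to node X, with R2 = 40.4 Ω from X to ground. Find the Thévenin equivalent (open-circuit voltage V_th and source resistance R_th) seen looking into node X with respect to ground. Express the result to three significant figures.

V_th ≈ 2.99 V, R_th ≈ 5.64 Ω

R1' = 1.48 + 5.08 = 6.560 Ω (source resistance + R1).
With X open, the divider is unloaded: V_th = 3.47 × 40.4/46.96 = 2.985 V.
Looking into X with the source shorted: R_th = R1'·R2/(R1'+R2) = 6.560 × 40.4/46.96 = 5.644 Ω.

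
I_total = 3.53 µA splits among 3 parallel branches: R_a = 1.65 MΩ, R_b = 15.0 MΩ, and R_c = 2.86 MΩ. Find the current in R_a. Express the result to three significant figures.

Conductances: ΣG = 1/1.65 + 1/15.0 + 1/2.86 = 1.022 (1/MΩ).
Current divider: I(R_a) = I_total · G_k/ΣG = 3.53 × (0.6061/1.022) = 3.53 × 0.5928 = 2.093 µA.

I ≈ 2.09 µA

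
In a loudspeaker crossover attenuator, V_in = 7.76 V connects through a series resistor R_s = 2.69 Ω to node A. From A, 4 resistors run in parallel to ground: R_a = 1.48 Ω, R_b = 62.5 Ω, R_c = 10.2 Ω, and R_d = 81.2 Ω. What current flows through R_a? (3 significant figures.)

I ≈ 1.66 A

Equivalent of the parallel group: R_p = 1.247 Ω.
Node voltage V_A = V_in · R_p/(R_s + R_p) = 7.76 × 0.3167 = 2.458 V.
Branch current I = V_A/R_a = 2.458/1.48 = 1.661 A.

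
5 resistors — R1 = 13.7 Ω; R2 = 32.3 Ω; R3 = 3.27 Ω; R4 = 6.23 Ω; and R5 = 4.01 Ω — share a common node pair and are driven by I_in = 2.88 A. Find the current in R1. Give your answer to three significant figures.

Conductances: ΣG = 1/13.7 + 1/32.3 + 1/3.27 + 1/6.23 + 1/4.01 = 0.8197 (1/Ω).
By the current-divider rule, I = I_in · G_k/ΣG = 2.88 × 0.08905 = 0.2565 A.

I ≈ 0.256 A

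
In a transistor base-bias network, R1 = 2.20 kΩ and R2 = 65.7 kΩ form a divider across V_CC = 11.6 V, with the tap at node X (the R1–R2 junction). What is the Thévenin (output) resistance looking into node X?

Zeroing V_CC shorts the top of R1 to ground, so R_th = R1 ‖ R2 = 2.129 kΩ.

R_th ≈ 2.13 kΩ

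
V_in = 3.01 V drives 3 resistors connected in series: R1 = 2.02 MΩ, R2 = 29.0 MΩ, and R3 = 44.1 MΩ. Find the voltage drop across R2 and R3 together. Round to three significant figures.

Total series resistance ΣR = 2.02 + 29.0 + 44.1 = 75.12 MΩ.
R_{R2..R3} = 29.0 + 44.1 = 73.10 MΩ.
V = V_in · R/ΣR = 3.01 × 0.9731 = 2.929 V.

V ≈ 2.93 V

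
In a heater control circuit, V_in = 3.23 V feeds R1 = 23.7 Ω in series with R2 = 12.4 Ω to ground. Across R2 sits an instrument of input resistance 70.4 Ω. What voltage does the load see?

V_out ≈ 0.994 V

The load sits in parallel with R2, giving an effective lower resistance R2' = R2·R_L/(R2+R_L) = 10.54 Ω.
Then V_out = V_in · R2'/(R1 + R2') = 3.23 × 10.54/34.24 = 0.9945 V.
(Unloaded it would be 1.11 V; the load pulls it down.)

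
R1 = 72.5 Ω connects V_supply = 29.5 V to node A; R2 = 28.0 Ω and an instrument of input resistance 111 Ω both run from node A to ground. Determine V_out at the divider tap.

The load sits in parallel with R2, giving an effective lower resistance R2' = R2·R_L/(R2+R_L) = 22.36 Ω.
Now apply the divider: V_out = 29.5 × 0.2357 = 6.954 V.

V_out ≈ 6.95 V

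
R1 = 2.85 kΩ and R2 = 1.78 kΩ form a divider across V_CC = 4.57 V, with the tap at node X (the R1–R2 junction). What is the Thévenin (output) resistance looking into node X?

Looking into X with the source shorted: R_th = R1·R2/(R1+R2) = 2.850 × 1.78/4.630 = 1.096 kΩ.

R_th ≈ 1.10 kΩ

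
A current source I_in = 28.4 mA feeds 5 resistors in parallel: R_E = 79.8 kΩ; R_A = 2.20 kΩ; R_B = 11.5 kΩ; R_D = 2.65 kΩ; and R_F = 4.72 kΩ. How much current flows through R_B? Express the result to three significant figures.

Conductances: ΣG = 1/79.8 + 1/2.20 + 1/11.5 + 1/2.65 + 1/4.72 = 1.143 (1/kΩ).
By the current-divider rule, I = I_in · G_k/ΣG = 28.4 × 0.07606 = 2.160 mA.

I ≈ 2.16 mA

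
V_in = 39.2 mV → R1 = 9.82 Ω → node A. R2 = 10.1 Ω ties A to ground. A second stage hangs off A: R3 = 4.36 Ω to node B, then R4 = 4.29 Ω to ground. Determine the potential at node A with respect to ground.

V_A ≈ 12.6 mV

Looking into the second stage from A: R3 + R4 = 8.650 Ω appears in parallel with R2.
R2 ‖ (R3+R4) = 4.659 Ω.
So V_A = 39.2 × 0.3218 = 12.61 mV.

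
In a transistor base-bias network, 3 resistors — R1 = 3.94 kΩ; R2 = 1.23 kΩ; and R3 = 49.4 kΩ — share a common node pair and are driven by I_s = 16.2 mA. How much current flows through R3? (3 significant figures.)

I ≈ 0.302 mA

ΣG = 1/3.94 + 1/1.23 + 1/49.4 = 1.087.
Current divider: I(R3) = I_s · G_k/ΣG = 16.2 × (0.02024/1.087) = 16.2 × 0.01862 = 0.3017 mA.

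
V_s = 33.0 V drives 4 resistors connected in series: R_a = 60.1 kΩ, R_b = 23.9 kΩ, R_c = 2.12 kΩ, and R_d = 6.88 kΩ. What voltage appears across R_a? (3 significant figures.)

V ≈ 21.3 V

Series total: ΣR = 60.1 + 23.9 + 2.12 + 6.88 = 93.00 kΩ.
By the voltage-divider rule, V = 33.0 × 60.10/93.00 = 21.33 V.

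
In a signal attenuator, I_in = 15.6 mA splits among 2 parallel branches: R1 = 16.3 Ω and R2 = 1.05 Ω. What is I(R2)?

For two parallel branches, I_k = I_in · (other R)/(sum of R).
I(R2) = 15.6 × 16.3/(16.3 + 1.05) = 15.6 × 0.9395 = 14.66 mA.

I ≈ 14.7 mA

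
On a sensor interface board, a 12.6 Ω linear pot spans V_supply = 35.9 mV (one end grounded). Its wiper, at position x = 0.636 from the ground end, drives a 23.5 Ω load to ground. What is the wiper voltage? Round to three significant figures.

Lower segment x·R_p = 8.014 Ω; upper segment (1−x)·R_p = 4.586 Ω.
(x·R_p) ‖ R_L = 5.976 Ω.
V_out = 35.9 × 5.976/(4.586 + 5.976) = 20.31 mV.

V_out ≈ 20.3 mV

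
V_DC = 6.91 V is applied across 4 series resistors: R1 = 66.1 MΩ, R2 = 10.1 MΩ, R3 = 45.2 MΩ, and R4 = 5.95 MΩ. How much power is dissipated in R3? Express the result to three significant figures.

P ≈ 0.133 µW

The common current is I = 6.91/127.3 = 0.05426 µA.
P(R3) = I²·R3 = (0.05426)² × 45.2 = 0.1331 µW.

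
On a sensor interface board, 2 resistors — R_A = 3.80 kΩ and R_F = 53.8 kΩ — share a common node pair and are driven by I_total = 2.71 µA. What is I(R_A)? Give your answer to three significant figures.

I ≈ 2.53 µA

With just two branches, the current splits inversely with resistance.
I(R_A) = 2.71 × 53.8/(3.80 + 53.8) = 2.71 × 0.9340 = 2.531 µA.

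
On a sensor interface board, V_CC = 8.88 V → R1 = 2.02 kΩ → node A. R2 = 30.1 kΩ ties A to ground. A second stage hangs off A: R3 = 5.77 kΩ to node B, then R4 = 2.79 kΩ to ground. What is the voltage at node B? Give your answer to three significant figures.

V_B ≈ 2.22 V

Looking into the second stage from A: R3 + R4 = 8.560 kΩ appears in parallel with R2.
Effective lower resistance at A: R2 ‖ 8.560 = 6.665 kΩ.
First divider: V_A = V_CC · 6.665/(2.02 + 6.665) = 6.815 V.
Then the unloaded second divider: V_B = V_A × R4/(R3+R4) = 6.815 × 0.3259 = 2.221 V.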